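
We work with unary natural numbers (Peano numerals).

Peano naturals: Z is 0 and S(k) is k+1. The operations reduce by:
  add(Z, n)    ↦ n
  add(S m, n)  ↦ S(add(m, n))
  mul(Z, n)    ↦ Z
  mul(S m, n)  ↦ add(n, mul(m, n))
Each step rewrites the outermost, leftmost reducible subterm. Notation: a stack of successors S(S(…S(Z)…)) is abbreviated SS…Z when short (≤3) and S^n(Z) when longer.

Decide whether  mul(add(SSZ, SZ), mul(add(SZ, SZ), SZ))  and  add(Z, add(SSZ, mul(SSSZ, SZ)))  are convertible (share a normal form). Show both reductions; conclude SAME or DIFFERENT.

Answer: DIFFERENT — A ⇓ S^6(Z), B ⇓ S^5(Z)

Working:
Term A:
  start: mul(add(SSZ, SZ), mul(add(SZ, SZ), SZ))
  step 1: mul(S(add(SZ, SZ)), mul(add(SZ, SZ), SZ))
  step 2: add(mul(add(SZ, SZ), SZ), mul(add(SZ, SZ), mul(add(SZ, SZ), SZ)))
  step 3: add(mul(S(add(Z, SZ)), SZ), mul(add(SZ, SZ), mul(add(SZ, SZ), SZ)))
  step 4: add(add(SZ, mul(add(Z, SZ), SZ)), mul(add(SZ, SZ), mul(add(SZ, SZ), SZ)))
  step 5: add(S(add(Z, mul(add(Z, SZ), SZ))), mul(add(SZ, SZ), mul(add(SZ, SZ), SZ)))
  step 6: S(add(add(Z, mul(add(Z, SZ), SZ)), mul(add(SZ, SZ), mul(add(SZ, SZ), SZ))))
  step 7: S(add(mul(add(Z, SZ), SZ), mul(add(SZ, SZ), mul(add(SZ, SZ), SZ))))
  step 8: S(add(mul(SZ, SZ), mul(add(SZ, SZ), mul(add(SZ, SZ), SZ))))
  step 9: S(add(add(SZ, mul(Z, SZ)), mul(add(SZ, SZ), mul(add(SZ, SZ), SZ))))
  step 10: S(add(S(add(Z, mul(Z, SZ))), mul(add(SZ, SZ), mul(add(SZ, SZ), SZ))))
  step 11: S(S(add(add(Z, mul(Z, SZ)), mul(add(SZ, SZ), mul(add(SZ, SZ), SZ)))))
  step 12: S(S(add(mul(Z, SZ), mul(add(SZ, SZ), mul(add(SZ, SZ), SZ)))))
  step 13: S(S(add(Z, mul(add(SZ, SZ), mul(add(SZ, SZ), SZ)))))
  step 14: S(S(mul(add(SZ, SZ), mul(add(SZ, SZ), SZ))))
  step 15: S(S(mul(S(add(Z, SZ)), mul(add(SZ, SZ), SZ))))
  step 16: S(S(add(mul(add(SZ, SZ), SZ), mul(add(Z, SZ), mul(add(SZ, SZ), SZ)))))
  step 17: S(S(add(mul(S(add(Z, SZ)), SZ), mul(add(Z, SZ), mul(add(SZ, SZ), SZ)))))
  step 18: S(S(add(add(SZ, mul(add(Z, SZ), SZ)), mul(add(Z, SZ), mul(add(SZ, SZ), SZ)))))
  step 19: S(S(add(S(add(Z, mul(add(Z, SZ), SZ))), mul(add(Z, SZ), mul(add(SZ, SZ), SZ)))))
  step 20: S(S(S(add(add(Z, mul(add(Z, SZ), SZ)), mul(add(Z, SZ), mul(add(SZ, SZ), SZ))))))
  step 21: S(S(S(add(mul(add(Z, SZ), SZ), mul(add(Z, SZ), mul(add(SZ, SZ), SZ))))))
  step 22: S(S(S(add(mul(SZ, SZ), mul(add(Z, SZ), mul(add(SZ, SZ), SZ))))))
  step 23: S(S(S(add(add(SZ, mul(Z, SZ)), mul(add(Z, SZ), mul(add(SZ, SZ), SZ))))))
  step 24: S(S(S(add(S(add(Z, mul(Z, SZ))), mul(add(Z, SZ), mul(add(SZ, SZ), SZ))))))
  step 25: S(S(S(S(add(add(Z, mul(Z, SZ)), mul(add(Z, SZ), mul(add(SZ, SZ), SZ)))))))
  step 26: S(S(S(S(add(mul(Z, SZ), mul(add(Z, SZ), mul(add(SZ, SZ), SZ)))))))
  step 27: S(S(S(S(add(Z, mul(add(Z, SZ), mul(add(SZ, SZ), SZ)))))))
  step 28: S(S(S(S(mul(add(Z, SZ), mul(add(SZ, SZ), SZ))))))
  step 29: S(S(S(S(mul(SZ, mul(add(SZ, SZ), SZ))))))
  step 30: S(S(S(S(add(mul(add(SZ, SZ), SZ), mul(Z, mul(add(SZ, SZ), SZ)))))))
  step 31: S(S(S(S(add(mul(S(add(Z, SZ)), SZ), mul(Z, mul(add(SZ, SZ), SZ)))))))
  step 32: S(S(S(S(add(add(SZ, mul(add(Z, SZ), SZ)), mul(Z, mul(add(SZ, SZ), SZ)))))))
  step 33: S(S(S(S(add(S(add(Z, mul(add(Z, SZ), SZ))), mul(Z, mul(add(SZ, SZ), SZ)))))))
  step 34: S(S(S(S(S(add(add(Z, mul(add(Z, SZ), SZ)), mul(Z, mul(add(SZ, SZ), SZ))))))))
  step 35: S(S(S(S(S(add(mul(add(Z, SZ), SZ), mul(Z, mul(add(SZ, SZ), SZ))))))))
  step 36: S(S(S(S(S(add(mul(SZ, SZ), mul(Z, mul(add(SZ, SZ), SZ))))))))
  step 37: S(S(S(S(S(add(add(SZ, mul(Z, SZ)), mul(Z, mul(add(SZ, SZ), SZ))))))))
  step 38: S(S(S(S(S(add(S(add(Z, mul(Z, SZ))), mul(Z, mul(add(SZ, SZ), SZ))))))))
  step 39: S(S(S(S(S(S(add(add(Z, mul(Z, SZ)), mul(Z, mul(add(SZ, SZ), SZ)))))))))
  step 40: S(S(S(S(S(S(add(mul(Z, SZ), mul(Z, mul(add(SZ, SZ), SZ)))))))))
  step 41: S(S(S(S(S(S(add(Z, mul(Z, mul(add(SZ, SZ), SZ)))))))))
  step 42: S(S(S(S(S(S(mul(Z, mul(add(SZ, SZ), SZ))))))))
  step 43: S^6(Z)

Term B:
  start: add(Z, add(SSZ, mul(SSSZ, SZ)))
  step 1: add(SSZ, mul(SSSZ, SZ))
  step 2: S(add(SZ, mul(SSSZ, SZ)))
  step 3: S(S(add(Z, mul(SSSZ, SZ))))
  step 4: S(S(mul(SSSZ, SZ)))
  step 5: S(S(add(SZ, mul(SSZ, SZ))))
  step 6: S(S(S(add(Z, mul(SSZ, SZ)))))
  step 7: S(S(S(mul(SSZ, SZ))))
  step 8: S(S(S(add(SZ, mul(SZ, SZ)))))
  step 9: S(S(S(S(add(Z, mul(SZ, SZ))))))
  step 10: S(S(S(S(mul(SZ, SZ)))))
  step 11: S(S(S(S(add(SZ, mul(Z, SZ))))))
  step 12: S(S(S(S(S(add(Z, mul(Z, SZ)))))))
  step 13: S(S(S(S(S(mul(Z, SZ))))))
  step 14: S^5(Z)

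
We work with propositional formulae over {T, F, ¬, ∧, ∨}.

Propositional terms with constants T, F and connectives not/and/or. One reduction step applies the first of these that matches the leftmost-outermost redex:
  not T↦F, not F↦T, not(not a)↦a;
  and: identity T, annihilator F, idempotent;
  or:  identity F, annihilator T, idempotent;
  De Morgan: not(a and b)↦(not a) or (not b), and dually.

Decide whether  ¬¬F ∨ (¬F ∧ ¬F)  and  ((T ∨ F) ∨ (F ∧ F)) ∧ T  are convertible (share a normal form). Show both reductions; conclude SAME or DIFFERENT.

Answer: SAME — A ⇓ T, B ⇓ T

Working:
Term A:
  start: ¬¬F ∨ (¬F ∧ ¬F)
  [1] F ∨ (¬F ∧ ¬F)
  [2] ¬F ∧ ¬F
  [3] ¬F
  [4] T

Term B:
  start: ((T ∨ F) ∨ (F ∧ F)) ∧ T
  [1] (T ∨ F) ∨ (F ∧ F)
  [2] T ∨ (F ∧ F)
  [3] T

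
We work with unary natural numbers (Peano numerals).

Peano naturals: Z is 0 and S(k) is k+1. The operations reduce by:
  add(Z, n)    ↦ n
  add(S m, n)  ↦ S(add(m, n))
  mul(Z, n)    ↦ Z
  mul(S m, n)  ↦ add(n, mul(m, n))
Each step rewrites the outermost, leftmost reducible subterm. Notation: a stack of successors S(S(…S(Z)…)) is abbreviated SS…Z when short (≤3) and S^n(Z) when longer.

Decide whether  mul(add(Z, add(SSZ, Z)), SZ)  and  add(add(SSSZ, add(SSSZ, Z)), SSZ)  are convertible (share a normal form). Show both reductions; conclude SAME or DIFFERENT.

Term A:
  start: mul(add(Z, add(SSZ, Z)), SZ)
  →1  mul(add(SSZ, Z), SZ)
  →2  mul(S(add(SZ, Z)), SZ)
  →3  add(SZ, mul(add(SZ, Z), SZ))
  →4  S(add(Z, mul(add(SZ, Z), SZ)))
  →5  S(mul(add(SZ, Z), SZ))
  →6  S(mul(S(add(Z, Z)), SZ))
  →7  S(add(SZ, mul(add(Z, Z), SZ)))
  →8  S(S(add(Z, mul(add(Z, Z), SZ))))
  →9  S(S(mul(add(Z, Z), SZ)))
  →10  S(S(mul(Z, SZ)))
  →11  SSZ

Term B:
  start: add(add(SSSZ, add(SSSZ, Z)), SSZ)
  →1  add(S(add(SSZ, add(SSSZ, Z))), SSZ)
  →2  S(add(add(SSZ, add(SSSZ, Z)), SSZ))
  →3  S(add(S(add(SZ, add(SSSZ, Z))), SSZ))
  →4  S(S(add(add(SZ, add(SSSZ, Z)), SSZ)))
  →5  S(S(add(S(add(Z, add(SSSZ, Z))), SSZ)))
  →6  S(S(S(add(add(Z, add(SSSZ, Z)), SSZ))))
  →7  S(S(S(add(add(SSSZ, Z), SSZ))))
  →8  S(S(S(add(S(add(SSZ, Z)), SSZ))))
  →9  S(S(S(S(add(add(SSZ, Z), SSZ)))))
  →10  S(S(S(S(add(S(add(SZ, Z)), SSZ)))))
  →11  S(S(S(S(S(add(add(SZ, Z), SSZ))))))
  →12  S(S(S(S(S(add(S(add(Z, Z)), SSZ))))))
  →13  S(S(S(S(S(S(add(add(Z, Z), SSZ)))))))
  →14  S(S(S(S(S(S(add(Z, SSZ)))))))
  →15  S^8(Z)

Answer: DIFFERENT — A ⇓ SSZ, B ⇓ S^8(Z)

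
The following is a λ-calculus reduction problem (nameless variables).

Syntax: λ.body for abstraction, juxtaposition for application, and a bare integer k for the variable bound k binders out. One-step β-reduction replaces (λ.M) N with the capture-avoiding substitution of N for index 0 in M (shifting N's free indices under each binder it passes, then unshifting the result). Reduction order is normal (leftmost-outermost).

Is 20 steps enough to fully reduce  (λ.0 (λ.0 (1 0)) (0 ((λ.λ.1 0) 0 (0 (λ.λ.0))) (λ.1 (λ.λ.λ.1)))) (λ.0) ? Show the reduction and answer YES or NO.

Answer: YES — reaches normal form λ.0 in 17 ≤ 20 steps

Derivation:
  start: (λ.0 (λ.0 (1 0)) (0 ((λ.λ.1 0) 0 (0 (λ.λ.0))) (λ.1 (λ.λ.λ.1)))) (λ.0)
  [1] (λ.0) (λ.0 ((λ.0) 0)) ((λ.0) ((λ.λ.1 0) (λ.0) ((λ.0) (λ.λ.0))) (λ.(λ.0) (λ.λ.λ.1)))
  [2] (λ.0 ((λ.0) 0)) ((λ.0) ((λ.λ.1 0) (λ.0) ((λ.0) (λ.λ.0))) (λ.(λ.0) (λ.λ.λ.1)))
  [3] (λ.0) ((λ.λ.1 0) (λ.0) ((λ.0) (λ.λ.0))) (λ.(λ.0) (λ.λ.λ.1)) ((λ.0) ((λ.0) ((λ.λ.1 0) (λ.0) ((λ.0) (λ.λ.0))) (λ.(λ.0) (λ.λ.λ.1))))
  [4] (λ.λ.1 0) (λ.0) ((λ.0) (λ.λ.0)) (λ.(λ.0) (λ.λ.λ.1)) ((λ.0) ((λ.0) ((λ.λ.1 0) (λ.0) ((λ.0) (λ.λ.0))) (λ.(λ.0) (λ.λ.λ.1))))
  [5] (λ.(λ.0) 0) ((λ.0) (λ.λ.0)) (λ.(λ.0) (λ.λ.λ.1)) ((λ.0) ((λ.0) ((λ.λ.1 0) (λ.0) ((λ.0) (λ.λ.0))) (λ.(λ.0) (λ.λ.λ.1))))
  [6] (λ.0) ((λ.0) (λ.λ.0)) (λ.(λ.0) (λ.λ.λ.1)) ((λ.0) ((λ.0) ((λ.λ.1 0) (λ.0) ((λ.0) (λ.λ.0))) (λ.(λ.0) (λ.λ.λ.1))))
  [7] (λ.0) (λ.λ.0) (λ.(λ.0) (λ.λ.λ.1)) ((λ.0) ((λ.0) ((λ.λ.1 0) (λ.0) ((λ.0) (λ.λ.0))) (λ.(λ.0) (λ.λ.λ.1))))
  [8] (λ.λ.0) (λ.(λ.0) (λ.λ.λ.1)) ((λ.0) ((λ.0) ((λ.λ.1 0) (λ.0) ((λ.0) (λ.λ.0))) (λ.(λ.0) (λ.λ.λ.1))))
  [9] (λ.0) ((λ.0) ((λ.0) ((λ.λ.1 0) (λ.0) ((λ.0) (λ.λ.0))) (λ.(λ.0) (λ.λ.λ.1))))
  [10] (λ.0) ((λ.0) ((λ.λ.1 0) (λ.0) ((λ.0) (λ.λ.0))) (λ.(λ.0) (λ.λ.λ.1)))
  [11] (λ.0) ((λ.λ.1 0) (λ.0) ((λ.0) (λ.λ.0))) (λ.(λ.0) (λ.λ.λ.1))
  [12] (λ.λ.1 0) (λ.0) ((λ.0) (λ.λ.0)) (λ.(λ.0) (λ.λ.λ.1))
  [13] (λ.(λ.0) 0) ((λ.0) (λ.λ.0)) (λ.(λ.0) (λ.λ.λ.1))
  [14] (λ.0) ((λ.0) (λ.λ.0)) (λ.(λ.0) (λ.λ.λ.1))
  [15] (λ.0) (λ.λ.0) (λ.(λ.0) (λ.λ.λ.1))
  [16] (λ.λ.0) (λ.(λ.0) (λ.λ.λ.1))
  [17] λ.0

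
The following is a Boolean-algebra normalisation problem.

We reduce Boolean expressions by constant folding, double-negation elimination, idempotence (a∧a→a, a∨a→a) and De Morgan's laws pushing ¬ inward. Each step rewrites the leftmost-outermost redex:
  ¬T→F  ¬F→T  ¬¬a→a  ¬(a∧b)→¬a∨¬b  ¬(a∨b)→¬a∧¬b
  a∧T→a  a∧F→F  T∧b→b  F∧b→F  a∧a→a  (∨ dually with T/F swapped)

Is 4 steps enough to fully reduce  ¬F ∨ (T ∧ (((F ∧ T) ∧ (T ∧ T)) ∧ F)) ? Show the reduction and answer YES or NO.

  start: ¬F ∨ (T ∧ (((F ∧ T) ∧ (T ∧ T)) ∧ F))
  [1] T ∨ (T ∧ (((F ∧ T) ∧ (T ∧ T)) ∧ F))
  [2] T

Answer: YES — reaches normal form T in 2 ≤ 4 steps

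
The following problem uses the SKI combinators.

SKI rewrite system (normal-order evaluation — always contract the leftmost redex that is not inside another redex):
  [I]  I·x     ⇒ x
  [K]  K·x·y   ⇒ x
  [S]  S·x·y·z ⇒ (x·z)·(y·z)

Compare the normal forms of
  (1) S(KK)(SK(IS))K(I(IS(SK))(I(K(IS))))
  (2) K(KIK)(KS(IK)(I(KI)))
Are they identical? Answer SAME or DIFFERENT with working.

Term A:
  start: S(KK)(SK(IS))K(I(IS(SK))(I(K(IS))))
  →1  KKK(SK(IS)K)(I(IS(SK))(I(K(IS))))
  →2  K(SK(IS)K)(I(IS(SK))(I(K(IS))))
  →3  SK(IS)K
  →4  KK(ISK)
  →5  K

Term B:
  start: K(KIK)(KS(IK)(I(KI)))
  →1  KIK
  →2  I

Answer: DIFFERENT — A ⇓ K, B ⇓ I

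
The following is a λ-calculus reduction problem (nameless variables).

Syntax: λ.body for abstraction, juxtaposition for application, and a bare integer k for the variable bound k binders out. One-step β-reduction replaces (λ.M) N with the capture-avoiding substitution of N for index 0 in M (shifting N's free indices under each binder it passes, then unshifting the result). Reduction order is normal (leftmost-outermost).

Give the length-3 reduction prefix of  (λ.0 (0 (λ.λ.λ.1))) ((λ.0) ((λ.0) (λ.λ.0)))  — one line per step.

Answer: after 3 steps: (λ.λ.0) ((λ.0) ((λ.0) (λ.λ.0)) (λ.λ.λ.1))

Derivation:
  start: (λ.0 (0 (λ.λ.λ.1))) ((λ.0) ((λ.0) (λ.λ.0)))
  step 1: (λ.0) ((λ.0) (λ.λ.0)) ((λ.0) ((λ.0) (λ.λ.0)) (λ.λ.λ.1))
  step 2: (λ.0) (λ.λ.0) ((λ.0) ((λ.0) (λ.λ.0)) (λ.λ.λ.1))
  step 3: (λ.λ.0) ((λ.0) ((λ.0) (λ.λ.0)) (λ.λ.λ.1))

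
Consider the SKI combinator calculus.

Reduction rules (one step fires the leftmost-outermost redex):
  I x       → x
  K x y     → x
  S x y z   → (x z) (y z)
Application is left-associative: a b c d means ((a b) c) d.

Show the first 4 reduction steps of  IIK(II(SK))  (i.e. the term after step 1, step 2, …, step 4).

  start: IIK(II(SK))
  step 1: IK(II(SK))
  step 2: K(II(SK))
  step 3: K(I(SK))
  step 4: K(SK)

Answer: after 4 steps: K(SK)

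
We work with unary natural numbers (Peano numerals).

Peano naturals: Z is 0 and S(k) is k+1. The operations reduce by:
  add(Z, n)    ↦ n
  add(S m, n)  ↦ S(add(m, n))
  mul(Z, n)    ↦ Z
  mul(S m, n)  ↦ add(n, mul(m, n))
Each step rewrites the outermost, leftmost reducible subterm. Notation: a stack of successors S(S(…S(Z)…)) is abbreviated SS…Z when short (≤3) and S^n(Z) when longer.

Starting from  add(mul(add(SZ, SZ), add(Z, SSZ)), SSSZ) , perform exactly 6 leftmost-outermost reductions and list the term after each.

  start: add(mul(add(SZ, SZ), add(Z, SSZ)), SSSZ)
  step 1: add(mul(S(add(Z, SZ)), add(Z, SSZ)), SSSZ)
  step 2: add(add(add(Z, SSZ), mul(add(Z, SZ), add(Z, SSZ))), SSSZ)
  step 3: add(add(SSZ, mul(add(Z, SZ), add(Z, SSZ))), SSSZ)
  step 4: add(S(add(SZ, mul(add(Z, SZ), add(Z, SSZ)))), SSSZ)
  step 5: S(add(add(SZ, mul(add(Z, SZ), add(Z, SSZ))), SSSZ))
  step 6: S(add(S(add(Z, mul(add(Z, SZ), add(Z, SSZ)))), SSSZ))

Answer: after 6 steps: S(add(S(add(Z, mul(add(Z, SZ), add(Z, SSZ)))), SSSZ))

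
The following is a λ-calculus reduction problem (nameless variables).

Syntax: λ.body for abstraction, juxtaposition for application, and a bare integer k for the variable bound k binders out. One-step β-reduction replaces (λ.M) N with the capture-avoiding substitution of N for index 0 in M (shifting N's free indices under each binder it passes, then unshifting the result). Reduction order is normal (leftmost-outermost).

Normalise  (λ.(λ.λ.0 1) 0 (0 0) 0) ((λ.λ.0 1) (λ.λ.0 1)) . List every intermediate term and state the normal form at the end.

  start: (λ.(λ.λ.0 1) 0 (0 0) 0) ((λ.λ.0 1) (λ.λ.0 1))
  →1  (λ.λ.0 1) ((λ.λ.0 1) (λ.λ.0 1)) ((λ.λ.0 1) (λ.λ.0 1) ((λ.λ.0 1) (λ.λ.0 1))) ((λ.λ.0 1) (λ.λ.0 1))
  →2  (λ.0 ((λ.λ.0 1) (λ.λ.0 1))) ((λ.λ.0 1) (λ.λ.0 1) ((λ.λ.0 1) (λ.λ.0 1))) ((λ.λ.0 1) (λ.λ.0 1))
  →3  (λ.λ.0 1) (λ.λ.0 1) ((λ.λ.0 1) (λ.λ.0 1)) ((λ.λ.0 1) (λ.λ.0 1)) ((λ.λ.0 1) (λ.λ.0 1))
  →4  (λ.0 (λ.λ.0 1)) ((λ.λ.0 1) (λ.λ.0 1)) ((λ.λ.0 1) (λ.λ.0 1)) ((λ.λ.0 1) (λ.λ.0 1))
  →5  (λ.λ.0 1) (λ.λ.0 1) (λ.λ.0 1) ((λ.λ.0 1) (λ.λ.0 1)) ((λ.λ.0 1) (λ.λ.0 1))
  →6  (λ.0 (λ.λ.0 1)) (λ.λ.0 1) ((λ.λ.0 1) (λ.λ.0 1)) ((λ.λ.0 1) (λ.λ.0 1))
  →7  (λ.λ.0 1) (λ.λ.0 1) ((λ.λ.0 1) (λ.λ.0 1)) ((λ.λ.0 1) (λ.λ.0 1))
  →8  (λ.0 (λ.λ.0 1)) ((λ.λ.0 1) (λ.λ.0 1)) ((λ.λ.0 1) (λ.λ.0 1))
  →9  (λ.λ.0 1) (λ.λ.0 1) (λ.λ.0 1) ((λ.λ.0 1) (λ.λ.0 1))
  →10  (λ.0 (λ.λ.0 1)) (λ.λ.0 1) ((λ.λ.0 1) (λ.λ.0 1))
  →11  (λ.λ.0 1) (λ.λ.0 1) ((λ.λ.0 1) (λ.λ.0 1))
  →12  (λ.0 (λ.λ.0 1)) ((λ.λ.0 1) (λ.λ.0 1))
  →13  (λ.λ.0 1) (λ.λ.0 1) (λ.λ.0 1)
  →14  (λ.0 (λ.λ.0 1)) (λ.λ.0 1)
  →15  (λ.λ.0 1) (λ.λ.0 1)
  →16  λ.0 (λ.λ.0 1)

Answer: normal form = λ.0 (λ.λ.0 1)  (in 16 steps)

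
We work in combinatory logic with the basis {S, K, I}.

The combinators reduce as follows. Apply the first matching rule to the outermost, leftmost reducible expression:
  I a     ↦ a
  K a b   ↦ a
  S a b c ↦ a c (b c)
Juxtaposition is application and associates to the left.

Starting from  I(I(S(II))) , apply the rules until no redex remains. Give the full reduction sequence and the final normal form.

  start: I(I(S(II)))
  [1] I(S(II))
  [2] S(II)
  [3] SI

Answer: normal form = SI  (in 3 steps)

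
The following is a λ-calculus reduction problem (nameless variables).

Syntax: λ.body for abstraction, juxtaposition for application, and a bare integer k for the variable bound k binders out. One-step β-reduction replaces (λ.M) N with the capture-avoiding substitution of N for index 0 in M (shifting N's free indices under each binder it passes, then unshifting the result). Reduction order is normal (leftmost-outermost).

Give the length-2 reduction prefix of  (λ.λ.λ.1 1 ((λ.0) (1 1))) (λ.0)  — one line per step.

  start: (λ.λ.λ.1 1 ((λ.0) (1 1))) (λ.0)
  →1  λ.λ.1 1 ((λ.0) (1 1))
  →2  λ.λ.1 1 (1 1)

Answer: after 2 steps: λ.λ.1 1 (1 1)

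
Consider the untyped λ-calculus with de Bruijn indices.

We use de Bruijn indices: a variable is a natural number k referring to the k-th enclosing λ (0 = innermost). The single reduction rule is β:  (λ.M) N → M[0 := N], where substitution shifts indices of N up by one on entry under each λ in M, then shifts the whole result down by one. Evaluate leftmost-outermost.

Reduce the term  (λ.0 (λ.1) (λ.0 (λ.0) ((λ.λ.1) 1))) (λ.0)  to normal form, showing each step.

  start: (λ.0 (λ.1) (λ.0 (λ.0) ((λ.λ.1) 1))) (λ.0)
  [1] (λ.0) (λ.λ.0) (λ.0 (λ.0) ((λ.λ.1) (λ.0)))
  [2] (λ.λ.0) (λ.0 (λ.0) ((λ.λ.1) (λ.0)))
  [3] λ.0

Answer: normal form = λ.0  (in 3 steps)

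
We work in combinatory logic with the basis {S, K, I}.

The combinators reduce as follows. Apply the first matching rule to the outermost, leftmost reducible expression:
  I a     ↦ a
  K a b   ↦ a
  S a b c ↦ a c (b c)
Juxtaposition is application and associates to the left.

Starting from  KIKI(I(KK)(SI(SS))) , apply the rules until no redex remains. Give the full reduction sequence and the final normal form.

Answer: normal form = K  (in 5 steps)

Reduction:
  start: KIKI(I(KK)(SI(SS)))
  [1] II(I(KK)(SI(SS)))
  [2] I(I(KK)(SI(SS)))
  [3] I(KK)(SI(SS))
  [4] KK(SI(SS))
  [5] K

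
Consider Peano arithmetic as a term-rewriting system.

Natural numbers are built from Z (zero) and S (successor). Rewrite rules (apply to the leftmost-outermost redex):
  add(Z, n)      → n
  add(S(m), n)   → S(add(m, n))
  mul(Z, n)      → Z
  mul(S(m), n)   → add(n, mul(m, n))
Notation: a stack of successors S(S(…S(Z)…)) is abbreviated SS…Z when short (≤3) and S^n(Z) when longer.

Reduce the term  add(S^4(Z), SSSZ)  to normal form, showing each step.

Answer: normal form = S^7(Z)  (in 5 steps)

Reduction:
  start: add(S^4(Z), SSSZ)
  →1  S(add(SSSZ, SSSZ))
  →2  S(S(add(SSZ, SSSZ)))
  →3  S(S(S(add(SZ, SSSZ))))
  →4  S(S(S(S(add(Z, SSSZ)))))
  →5  S^7(Z)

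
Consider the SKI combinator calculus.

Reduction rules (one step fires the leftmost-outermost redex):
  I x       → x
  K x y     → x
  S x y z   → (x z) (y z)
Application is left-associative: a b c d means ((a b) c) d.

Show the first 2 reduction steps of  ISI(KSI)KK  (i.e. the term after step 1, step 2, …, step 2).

Answer: after 2 steps: IK(KSIK)K

Working:
  start: ISI(KSI)KK
  →1  SI(KSI)KK
  →2  IK(KSIK)K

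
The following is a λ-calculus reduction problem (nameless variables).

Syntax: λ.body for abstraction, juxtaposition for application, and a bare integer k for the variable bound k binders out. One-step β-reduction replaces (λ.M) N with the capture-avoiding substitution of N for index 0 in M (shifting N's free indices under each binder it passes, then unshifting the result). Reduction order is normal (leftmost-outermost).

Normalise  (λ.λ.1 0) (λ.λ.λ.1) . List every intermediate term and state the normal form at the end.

  start: (λ.λ.1 0) (λ.λ.λ.1)
  [1] λ.(λ.λ.λ.1) 0
  [2] λ.λ.λ.1

Answer: normal form = λ.λ.λ.1  (in 2 steps)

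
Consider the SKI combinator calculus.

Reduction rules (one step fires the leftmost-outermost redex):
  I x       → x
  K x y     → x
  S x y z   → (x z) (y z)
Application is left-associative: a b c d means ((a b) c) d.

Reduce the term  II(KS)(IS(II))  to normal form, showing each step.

Answer: normal form = S  (in 3 steps)

Reduction:
  start: II(KS)(IS(II))
  →1  I(KS)(IS(II))
  →2  KS(IS(II))
  →3  S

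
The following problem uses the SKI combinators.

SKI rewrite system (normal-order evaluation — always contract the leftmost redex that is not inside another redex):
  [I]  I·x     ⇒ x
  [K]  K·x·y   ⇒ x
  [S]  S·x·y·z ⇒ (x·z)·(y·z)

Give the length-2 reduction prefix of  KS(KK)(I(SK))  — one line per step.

Answer: after 2 steps: S(SK)

Derivation:
  start: KS(KK)(I(SK))
  →1  S(I(SK))
  →2  S(SK)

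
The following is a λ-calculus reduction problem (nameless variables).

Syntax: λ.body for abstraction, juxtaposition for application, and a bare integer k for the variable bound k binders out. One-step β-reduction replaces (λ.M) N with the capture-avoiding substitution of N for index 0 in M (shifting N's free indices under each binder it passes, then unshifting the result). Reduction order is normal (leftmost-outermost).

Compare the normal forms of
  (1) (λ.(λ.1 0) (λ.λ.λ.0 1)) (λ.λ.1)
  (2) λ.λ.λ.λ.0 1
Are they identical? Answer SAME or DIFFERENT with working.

Term A:
  start: (λ.(λ.1 0) (λ.λ.λ.0 1)) (λ.λ.1)
  →1  (λ.(λ.λ.1) 0) (λ.λ.λ.0 1)
  →2  (λ.λ.1) (λ.λ.λ.0 1)
  →3  λ.λ.λ.λ.0 1

Term B:
  start: λ.λ.λ.λ.0 1

Answer: SAME — A ⇓ λ.λ.λ.λ.0 1, B ⇓ λ.λ.λ.λ.0 1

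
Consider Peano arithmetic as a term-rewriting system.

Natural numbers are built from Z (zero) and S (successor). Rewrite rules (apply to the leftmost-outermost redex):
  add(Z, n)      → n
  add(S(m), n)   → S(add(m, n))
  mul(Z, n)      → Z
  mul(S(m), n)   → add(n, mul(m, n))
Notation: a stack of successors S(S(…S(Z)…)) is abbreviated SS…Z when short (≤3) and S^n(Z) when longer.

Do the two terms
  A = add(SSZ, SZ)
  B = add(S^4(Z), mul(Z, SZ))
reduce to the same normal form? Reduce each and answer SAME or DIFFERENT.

Answer: DIFFERENT — A ⇓ SSSZ, B ⇓ S^4(Z)

Derivation:
Term A:
  start: add(SSZ, SZ)
  [1] S(add(SZ, SZ))
  [2] S(S(add(Z, SZ)))
  [3] SSSZ

Term B:
  start: add(S^4(Z), mul(Z, SZ))
  [1] S(add(SSSZ, mul(Z, SZ)))
  [2] S(S(add(SSZ, mul(Z, SZ))))
  [3] S(S(S(add(SZ, mul(Z, SZ)))))
  [4] S(S(S(S(add(Z, mul(Z, SZ))))))
  [5] S(S(S(S(mul(Z, SZ)))))
  [6] S^4(Z)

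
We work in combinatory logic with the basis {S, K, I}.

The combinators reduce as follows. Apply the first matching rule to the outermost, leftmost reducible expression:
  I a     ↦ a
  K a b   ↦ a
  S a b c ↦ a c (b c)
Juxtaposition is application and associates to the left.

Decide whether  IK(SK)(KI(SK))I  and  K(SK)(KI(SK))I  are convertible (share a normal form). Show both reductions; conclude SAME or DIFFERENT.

Answer: SAME — A ⇓ SKI, B ⇓ SKI

Derivation:
Term A:
  start: IK(SK)(KI(SK))I
  step 1: K(SK)(KI(SK))I
  step 2: SKI

Term B:
  start: K(SK)(KI(SK))I
  step 1: SKI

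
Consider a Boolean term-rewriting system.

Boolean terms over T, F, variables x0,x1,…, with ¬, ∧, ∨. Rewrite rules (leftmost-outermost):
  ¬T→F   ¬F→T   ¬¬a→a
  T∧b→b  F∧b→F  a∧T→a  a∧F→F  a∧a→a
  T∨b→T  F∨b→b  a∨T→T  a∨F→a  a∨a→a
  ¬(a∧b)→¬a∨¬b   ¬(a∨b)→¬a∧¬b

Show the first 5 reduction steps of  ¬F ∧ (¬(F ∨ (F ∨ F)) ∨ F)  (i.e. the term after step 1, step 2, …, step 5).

  start: ¬F ∧ (¬(F ∨ (F ∨ F)) ∨ F)
  step 1: T ∧ (¬(F ∨ (F ∨ F)) ∨ F)
  step 2: ¬(F ∨ (F ∨ F)) ∨ F
  step 3: ¬(F ∨ (F ∨ F))
  step 4: ¬F ∧ ¬(F ∨ F)
  step 5: T ∧ ¬(F ∨ F)

Answer: after 5 steps: T ∧ ¬(F ∨ F)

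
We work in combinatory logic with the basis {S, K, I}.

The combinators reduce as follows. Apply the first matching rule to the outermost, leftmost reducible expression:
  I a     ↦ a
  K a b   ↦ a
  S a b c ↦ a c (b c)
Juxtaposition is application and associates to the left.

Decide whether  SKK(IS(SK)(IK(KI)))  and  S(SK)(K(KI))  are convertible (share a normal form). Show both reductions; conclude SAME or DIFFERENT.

Term A:
  start: SKK(IS(SK)(IK(KI)))
  [1] K(IS(SK)(IK(KI)))(K(IS(SK)(IK(KI))))
  [2] IS(SK)(IK(KI))
  [3] S(SK)(IK(KI))
  [4] S(SK)(K(KI))

Term B:
  start: S(SK)(K(KI))

Answer: SAME — A ⇓ S(SK)(K(KI)), B ⇓ S(SK)(K(KI))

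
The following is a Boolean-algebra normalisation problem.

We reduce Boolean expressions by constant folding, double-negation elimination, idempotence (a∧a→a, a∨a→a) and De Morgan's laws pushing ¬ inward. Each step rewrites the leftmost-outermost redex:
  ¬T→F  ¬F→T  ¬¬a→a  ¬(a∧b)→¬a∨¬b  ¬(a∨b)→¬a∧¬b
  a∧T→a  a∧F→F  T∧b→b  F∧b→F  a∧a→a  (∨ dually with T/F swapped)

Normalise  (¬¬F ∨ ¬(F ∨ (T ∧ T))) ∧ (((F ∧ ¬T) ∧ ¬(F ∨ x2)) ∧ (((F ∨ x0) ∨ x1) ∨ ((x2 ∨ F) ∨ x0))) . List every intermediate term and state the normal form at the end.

Answer: normal form = F  (in 9 steps)

Reduction:
  start: (¬¬F ∨ ¬(F ∨ (T ∧ T))) ∧ (((F ∧ ¬T) ∧ ¬(F ∨ x2)) ∧ (((F ∨ x0) ∨ x1) ∨ ((x2 ∨ F) ∨ x0)))
  step 1: (F ∨ ¬(F ∨ (T ∧ T))) ∧ (((F ∧ ¬T) ∧ ¬(F ∨ x2)) ∧ (((F ∨ x0) ∨ x1) ∨ ((x2 ∨ F) ∨ x0)))
  step 2: ¬(F ∨ (T ∧ T)) ∧ (((F ∧ ¬T) ∧ ¬(F ∨ x2)) ∧ (((F ∨ x0) ∨ x1) ∨ ((x2 ∨ F) ∨ x0)))
  step 3: (¬F ∧ ¬(T ∧ T)) ∧ (((F ∧ ¬T) ∧ ¬(F ∨ x2)) ∧ (((F ∨ x0) ∨ x1) ∨ ((x2 ∨ F) ∨ x0)))
  step 4: (T ∧ ¬(T ∧ T)) ∧ (((F ∧ ¬T) ∧ ¬(F ∨ x2)) ∧ (((F ∨ x0) ∨ x1) ∨ ((x2 ∨ F) ∨ x0)))
  step 5: ¬(T ∧ T) ∧ (((F ∧ ¬T) ∧ ¬(F ∨ x2)) ∧ (((F ∨ x0) ∨ x1) ∨ ((x2 ∨ F) ∨ x0)))
  step 6: (¬T ∨ ¬T) ∧ (((F ∧ ¬T) ∧ ¬(F ∨ x2)) ∧ (((F ∨ x0) ∨ x1) ∨ ((x2 ∨ F) ∨ x0)))
  step 7: ¬T ∧ (((F ∧ ¬T) ∧ ¬(F ∨ x2)) ∧ (((F ∨ x0) ∨ x1) ∨ ((x2 ∨ F) ∨ x0)))
  step 8: F ∧ (((F ∧ ¬T) ∧ ¬(F ∨ x2)) ∧ (((F ∨ x0) ∨ x1) ∨ ((x2 ∨ F) ∨ x0)))
  step 9: F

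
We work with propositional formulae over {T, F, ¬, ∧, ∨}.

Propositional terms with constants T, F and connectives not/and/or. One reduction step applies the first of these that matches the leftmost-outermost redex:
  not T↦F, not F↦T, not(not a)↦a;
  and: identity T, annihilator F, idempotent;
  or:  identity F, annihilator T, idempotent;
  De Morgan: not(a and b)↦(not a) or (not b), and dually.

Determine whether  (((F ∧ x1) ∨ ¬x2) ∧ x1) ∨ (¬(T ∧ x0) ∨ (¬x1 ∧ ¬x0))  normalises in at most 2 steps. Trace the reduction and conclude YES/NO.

  start: (((F ∧ x1) ∨ ¬x2) ∧ x1) ∨ (¬(T ∧ x0) ∨ (¬x1 ∧ ¬x0))
  →1  ((F ∨ ¬x2) ∧ x1) ∨ (¬(T ∧ x0) ∨ (¬x1 ∧ ¬x0))
  →2  (¬x2 ∧ x1) ∨ (¬(T ∧ x0) ∨ (¬x1 ∧ ¬x0))

Answer: NO — after 2 steps the term is (¬x2 ∧ x1) ∨ (¬(T ∧ x0) ∨ (¬x1 ∧ ¬x0)), not yet normal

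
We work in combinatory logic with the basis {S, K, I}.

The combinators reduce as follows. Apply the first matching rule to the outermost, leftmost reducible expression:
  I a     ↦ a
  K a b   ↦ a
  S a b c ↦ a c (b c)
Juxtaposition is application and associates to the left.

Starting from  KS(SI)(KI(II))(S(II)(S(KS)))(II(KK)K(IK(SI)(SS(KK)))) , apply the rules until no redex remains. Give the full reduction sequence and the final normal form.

Answer: normal form = SI  (in 10 steps)

Working:
  start: KS(SI)(KI(II))(S(II)(S(KS)))(II(KK)K(IK(SI)(SS(KK))))
  [1] S(KI(II))(S(II)(S(KS)))(II(KK)K(IK(SI)(SS(KK))))
  [2] KI(II)(II(KK)K(IK(SI)(SS(KK))))(S(II)(S(KS))(II(KK)K(IK(SI)(SS(KK)))))
  [3] I(II(KK)K(IK(SI)(SS(KK))))(S(II)(S(KS))(II(KK)K(IK(SI)(SS(KK)))))
  [4] II(KK)K(IK(SI)(SS(KK)))(S(II)(S(KS))(II(KK)K(IK(SI)(SS(KK)))))
  [5] I(KK)K(IK(SI)(SS(KK)))(S(II)(S(KS))(II(KK)K(IK(SI)(SS(KK)))))
  [6] KKK(IK(SI)(SS(KK)))(S(II)(S(KS))(II(KK)K(IK(SI)(SS(KK)))))
  [7] K(IK(SI)(SS(KK)))(S(II)(S(KS))(II(KK)K(IK(SI)(SS(KK)))))
  [8] IK(SI)(SS(KK))
  [9] K(SI)(SS(KK))
  [10] SI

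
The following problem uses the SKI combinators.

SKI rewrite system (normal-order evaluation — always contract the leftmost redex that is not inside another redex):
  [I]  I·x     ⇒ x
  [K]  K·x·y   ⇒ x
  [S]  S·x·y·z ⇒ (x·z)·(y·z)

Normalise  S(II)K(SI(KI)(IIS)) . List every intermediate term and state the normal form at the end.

Answer: normal form = SI(K(SI))  (in 13 steps)

Derivation:
  start: S(II)K(SI(KI)(IIS))
  →1  II(SI(KI)(IIS))(K(SI(KI)(IIS)))
  →2  I(SI(KI)(IIS))(K(SI(KI)(IIS)))
  →3  SI(KI)(IIS)(K(SI(KI)(IIS)))
  →4  I(IIS)(KI(IIS))(K(SI(KI)(IIS)))
  →5  IIS(KI(IIS))(K(SI(KI)(IIS)))
  →6  IS(KI(IIS))(K(SI(KI)(IIS)))
  →7  S(KI(IIS))(K(SI(KI)(IIS)))
  →8  SI(K(SI(KI)(IIS)))
  →9  SI(K(I(IIS)(KI(IIS))))
  →10  SI(K(IIS(KI(IIS))))
  →11  SI(K(IS(KI(IIS))))
  →12  SI(K(S(KI(IIS))))
  →13  SI(K(SI))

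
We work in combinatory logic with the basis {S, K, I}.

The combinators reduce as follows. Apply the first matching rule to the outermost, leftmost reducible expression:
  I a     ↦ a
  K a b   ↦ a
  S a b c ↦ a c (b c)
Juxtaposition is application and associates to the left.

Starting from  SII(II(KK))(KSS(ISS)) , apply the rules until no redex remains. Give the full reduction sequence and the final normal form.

  start: SII(II(KK))(KSS(ISS))
  step 1: I(II(KK))(I(II(KK)))(KSS(ISS))
  step 2: II(KK)(I(II(KK)))(KSS(ISS))
  step 3: I(KK)(I(II(KK)))(KSS(ISS))
  step 4: KK(I(II(KK)))(KSS(ISS))
  step 5: K(KSS(ISS))
  step 6: K(S(ISS))
  step 7: K(S(SS))

Answer: normal form = K(S(SS))  (in 7 steps)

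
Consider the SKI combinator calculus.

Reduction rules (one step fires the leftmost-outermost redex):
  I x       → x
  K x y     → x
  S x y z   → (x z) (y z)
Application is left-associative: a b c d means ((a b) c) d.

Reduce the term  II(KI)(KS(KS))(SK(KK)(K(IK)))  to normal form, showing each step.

Answer: normal form = KK  (in 7 steps)

Derivation:
  start: II(KI)(KS(KS))(SK(KK)(K(IK)))
  →1  I(KI)(KS(KS))(SK(KK)(K(IK)))
  →2  KI(KS(KS))(SK(KK)(K(IK)))
  →3  I(SK(KK)(K(IK)))
  →4  SK(KK)(K(IK))
  →5  K(K(IK))(KK(K(IK)))
  →6  K(IK)
  →7  KK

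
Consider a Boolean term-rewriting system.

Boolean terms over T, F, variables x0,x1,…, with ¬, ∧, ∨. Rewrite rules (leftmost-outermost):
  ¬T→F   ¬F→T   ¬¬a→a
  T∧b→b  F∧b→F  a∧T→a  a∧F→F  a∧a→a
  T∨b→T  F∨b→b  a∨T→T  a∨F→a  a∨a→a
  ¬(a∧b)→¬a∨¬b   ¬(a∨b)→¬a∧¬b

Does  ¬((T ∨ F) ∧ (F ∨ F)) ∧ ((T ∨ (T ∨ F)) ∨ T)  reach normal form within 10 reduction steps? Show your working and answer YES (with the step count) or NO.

Answer: YES — reaches normal form T in 10 ≤ 10 steps

Derivation:
  start: ¬((T ∨ F) ∧ (F ∨ F)) ∧ ((T ∨ (T ∨ F)) ∨ T)
  [1] (¬(T ∨ F) ∨ ¬(F ∨ F)) ∧ ((T ∨ (T ∨ F)) ∨ T)
  [2] ((¬T ∧ ¬F) ∨ ¬(F ∨ F)) ∧ ((T ∨ (T ∨ F)) ∨ T)
  [3] ((F ∧ ¬F) ∨ ¬(F ∨ F)) ∧ ((T ∨ (T ∨ F)) ∨ T)
  [4] (F ∨ ¬(F ∨ F)) ∧ ((T ∨ (T ∨ F)) ∨ T)
  [5] ¬(F ∨ F) ∧ ((T ∨ (T ∨ F)) ∨ T)
  [6] (¬F ∧ ¬F) ∧ ((T ∨ (T ∨ F)) ∨ T)
  [7] ¬F ∧ ((T ∨ (T ∨ F)) ∨ T)
  [8] T ∧ ((T ∨ (T ∨ F)) ∨ T)
  [9] (T ∨ (T ∨ F)) ∨ T
  [10] T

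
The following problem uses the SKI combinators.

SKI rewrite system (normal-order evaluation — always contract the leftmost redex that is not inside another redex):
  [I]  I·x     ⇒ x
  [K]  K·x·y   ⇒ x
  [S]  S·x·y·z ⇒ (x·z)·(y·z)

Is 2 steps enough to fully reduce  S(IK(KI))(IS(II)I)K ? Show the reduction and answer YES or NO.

  start: S(IK(KI))(IS(II)I)K
  →1  IK(KI)K(IS(II)IK)
  →2  K(KI)K(IS(II)IK)

Answer: NO — after 2 steps the term is K(KI)K(IS(II)IK), not yet normal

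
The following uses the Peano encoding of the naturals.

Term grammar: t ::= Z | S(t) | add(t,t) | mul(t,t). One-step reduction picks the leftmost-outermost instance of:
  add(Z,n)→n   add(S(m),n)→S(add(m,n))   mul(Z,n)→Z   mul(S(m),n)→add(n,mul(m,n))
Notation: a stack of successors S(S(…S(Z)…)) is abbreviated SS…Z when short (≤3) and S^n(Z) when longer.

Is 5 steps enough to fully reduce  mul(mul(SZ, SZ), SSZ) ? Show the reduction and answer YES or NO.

  start: mul(mul(SZ, SZ), SSZ)
  step 1: mul(add(SZ, mul(Z, SZ)), SSZ)
  step 2: mul(S(add(Z, mul(Z, SZ))), SSZ)
  step 3: add(SSZ, mul(add(Z, mul(Z, SZ)), SSZ))
  step 4: S(add(SZ, mul(add(Z, mul(Z, SZ)), SSZ)))
  step 5: S(S(add(Z, mul(add(Z, mul(Z, SZ)), SSZ))))

Answer: NO — after 5 steps the term is S(S(add(Z, mul(add(Z, mul(Z, SZ)), SSZ)))), not yet normal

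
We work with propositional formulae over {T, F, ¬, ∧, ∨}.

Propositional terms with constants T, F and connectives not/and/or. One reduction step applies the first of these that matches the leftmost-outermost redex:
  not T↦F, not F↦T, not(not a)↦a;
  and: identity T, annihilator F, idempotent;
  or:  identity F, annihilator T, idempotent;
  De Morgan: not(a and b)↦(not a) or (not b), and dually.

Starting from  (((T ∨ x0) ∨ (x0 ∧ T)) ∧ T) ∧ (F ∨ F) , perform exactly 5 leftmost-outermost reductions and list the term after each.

Answer: after 5 steps: F

Reduction:
  start: (((T ∨ x0) ∨ (x0 ∧ T)) ∧ T) ∧ (F ∨ F)
  [1] ((T ∨ x0) ∨ (x0 ∧ T)) ∧ (F ∨ F)
  [2] (T ∨ (x0 ∧ T)) ∧ (F ∨ F)
  [3] T ∧ (F ∨ F)
  [4] F ∨ F
  [5] F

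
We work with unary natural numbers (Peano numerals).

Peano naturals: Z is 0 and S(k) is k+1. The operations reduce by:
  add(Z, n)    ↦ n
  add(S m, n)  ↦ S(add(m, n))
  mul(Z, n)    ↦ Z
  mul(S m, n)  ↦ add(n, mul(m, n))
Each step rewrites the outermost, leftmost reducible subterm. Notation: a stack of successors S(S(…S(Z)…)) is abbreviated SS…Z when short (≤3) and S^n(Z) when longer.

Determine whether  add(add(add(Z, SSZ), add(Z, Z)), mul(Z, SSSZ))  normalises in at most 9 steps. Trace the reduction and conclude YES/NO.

Answer: YES — reaches normal form SSZ in 9 ≤ 9 steps

Reduction:
  start: add(add(add(Z, SSZ), add(Z, Z)), mul(Z, SSSZ))
  step 1: add(add(SSZ, add(Z, Z)), mul(Z, SSSZ))
  step 2: add(S(add(SZ, add(Z, Z))), mul(Z, SSSZ))
  step 3: S(add(add(SZ, add(Z, Z)), mul(Z, SSSZ)))
  step 4: S(add(S(add(Z, add(Z, Z))), mul(Z, SSSZ)))
  step 5: S(S(add(add(Z, add(Z, Z)), mul(Z, SSSZ))))
  step 6: S(S(add(add(Z, Z), mul(Z, SSSZ))))
  step 7: S(S(add(Z, mul(Z, SSSZ))))
  step 8: S(S(mul(Z, SSSZ)))
  step 9: SSZ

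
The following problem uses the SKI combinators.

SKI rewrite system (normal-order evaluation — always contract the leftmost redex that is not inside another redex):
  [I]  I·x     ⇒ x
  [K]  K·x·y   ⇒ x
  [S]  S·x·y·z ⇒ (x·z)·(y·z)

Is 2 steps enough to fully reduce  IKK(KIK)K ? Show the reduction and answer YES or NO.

  start: IKK(KIK)K
  →1  KK(KIK)K
  →2  KK

Answer: YES — reaches normal form KK in 2 ≤ 2 steps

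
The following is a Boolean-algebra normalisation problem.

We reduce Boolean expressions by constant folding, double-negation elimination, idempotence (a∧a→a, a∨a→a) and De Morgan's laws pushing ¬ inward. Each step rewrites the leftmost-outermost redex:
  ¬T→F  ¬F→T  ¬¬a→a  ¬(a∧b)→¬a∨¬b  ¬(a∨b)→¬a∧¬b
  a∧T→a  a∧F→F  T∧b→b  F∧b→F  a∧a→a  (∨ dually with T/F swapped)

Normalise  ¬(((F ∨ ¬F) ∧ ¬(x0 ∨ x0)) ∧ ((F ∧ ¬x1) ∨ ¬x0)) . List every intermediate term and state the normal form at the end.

  start: ¬(((F ∨ ¬F) ∧ ¬(x0 ∨ x0)) ∧ ((F ∧ ¬x1) ∨ ¬x0))
  step 1: ¬((F ∨ ¬F) ∧ ¬(x0 ∨ x0)) ∨ ¬((F ∧ ¬x1) ∨ ¬x0)
  step 2: (¬(F ∨ ¬F) ∨ ¬¬(x0 ∨ x0)) ∨ ¬((F ∧ ¬x1) ∨ ¬x0)
  step 3: ((¬F ∧ ¬¬F) ∨ ¬¬(x0 ∨ x0)) ∨ ¬((F ∧ ¬x1) ∨ ¬x0)
  step 4: ((T ∧ ¬¬F) ∨ ¬¬(x0 ∨ x0)) ∨ ¬((F ∧ ¬x1) ∨ ¬x0)
  step 5: (¬¬F ∨ ¬¬(x0 ∨ x0)) ∨ ¬((F ∧ ¬x1) ∨ ¬x0)
  step 6: (F ∨ ¬¬(x0 ∨ x0)) ∨ ¬((F ∧ ¬x1) ∨ ¬x0)
  step 7: ¬¬(x0 ∨ x0) ∨ ¬((F ∧ ¬x1) ∨ ¬x0)
  step 8: (x0 ∨ x0) ∨ ¬((F ∧ ¬x1) ∨ ¬x0)
  step 9: x0 ∨ ¬((F ∧ ¬x1) ∨ ¬x0)
  step 10: x0 ∨ (¬(F ∧ ¬x1) ∧ ¬¬x0)
  step 11: x0 ∨ ((¬F ∨ ¬¬x1) ∧ ¬¬x0)
  step 12: x0 ∨ ((T ∨ ¬¬x1) ∧ ¬¬x0)
  step 13: x0 ∨ (T ∧ ¬¬x0)
  step 14: x0 ∨ ¬¬x0
  step 15: x0 ∨ x0
  step 16: x0

Answer: normal form = x0  (in 16 steps)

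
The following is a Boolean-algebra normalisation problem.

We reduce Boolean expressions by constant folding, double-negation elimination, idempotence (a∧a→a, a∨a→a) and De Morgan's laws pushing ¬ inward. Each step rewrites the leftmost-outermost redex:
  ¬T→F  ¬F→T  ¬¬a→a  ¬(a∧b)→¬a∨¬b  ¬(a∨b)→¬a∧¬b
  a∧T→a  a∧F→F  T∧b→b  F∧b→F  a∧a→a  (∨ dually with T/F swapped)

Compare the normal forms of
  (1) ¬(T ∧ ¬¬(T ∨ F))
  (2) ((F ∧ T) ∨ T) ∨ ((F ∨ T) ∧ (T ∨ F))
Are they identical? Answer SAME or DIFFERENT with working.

Answer: DIFFERENT — A ⇓ F, B ⇓ T

Working:
Term A:
  start: ¬(T ∧ ¬¬(T ∨ F))
  [1] ¬T ∨ ¬¬¬(T ∨ F)
  [2] F ∨ ¬¬¬(T ∨ F)
  [3] ¬¬¬(T ∨ F)
  [4] ¬(T ∨ F)
  [5] ¬T ∧ ¬F
  [6] F ∧ ¬F
  [7] F

Term B:
  start: ((F ∧ T) ∨ T) ∨ ((F ∨ T) ∧ (T ∨ F))
  [1] T ∨ ((F ∨ T) ∧ (T ∨ F))
  [2] T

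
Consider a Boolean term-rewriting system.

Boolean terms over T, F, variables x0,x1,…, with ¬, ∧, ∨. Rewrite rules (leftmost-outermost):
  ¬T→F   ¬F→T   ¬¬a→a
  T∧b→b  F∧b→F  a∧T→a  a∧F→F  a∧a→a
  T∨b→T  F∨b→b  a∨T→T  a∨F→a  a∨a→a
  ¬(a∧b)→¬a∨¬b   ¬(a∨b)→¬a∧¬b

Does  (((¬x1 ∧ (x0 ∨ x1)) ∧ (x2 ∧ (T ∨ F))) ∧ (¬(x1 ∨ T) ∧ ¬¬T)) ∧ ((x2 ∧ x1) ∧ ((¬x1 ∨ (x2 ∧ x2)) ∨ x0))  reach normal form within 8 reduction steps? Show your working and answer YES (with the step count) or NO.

Answer: YES — reaches normal form F in 8 ≤ 8 steps

Working:
  start: (((¬x1 ∧ (x0 ∨ x1)) ∧ (x2 ∧ (T ∨ F))) ∧ (¬(x1 ∨ T) ∧ ¬¬T)) ∧ ((x2 ∧ x1) ∧ ((¬x1 ∨ (x2 ∧ x2)) ∨ x0))
  [1] (((¬x1 ∧ (x0 ∨ x1)) ∧ (x2 ∧ T)) ∧ (¬(x1 ∨ T) ∧ ¬¬T)) ∧ ((x2 ∧ x1) ∧ ((¬x1 ∨ (x2 ∧ x2)) ∨ x0))
  [2] (((¬x1 ∧ (x0 ∨ x1)) ∧ x2) ∧ (¬(x1 ∨ T) ∧ ¬¬T)) ∧ ((x2 ∧ x1) ∧ ((¬x1 ∨ (x2 ∧ x2)) ∨ x0))
  [3] (((¬x1 ∧ (x0 ∨ x1)) ∧ x2) ∧ ((¬x1 ∧ ¬T) ∧ ¬¬T)) ∧ ((x2 ∧ x1) ∧ ((¬x1 ∨ (x2 ∧ x2)) ∨ x0))
  [4] (((¬x1 ∧ (x0 ∨ x1)) ∧ x2) ∧ ((¬x1 ∧ F) ∧ ¬¬T)) ∧ ((x2 ∧ x1) ∧ ((¬x1 ∨ (x2 ∧ x2)) ∨ x0))
  [5] (((¬x1 ∧ (x0 ∨ x1)) ∧ x2) ∧ (F ∧ ¬¬T)) ∧ ((x2 ∧ x1) ∧ ((¬x1 ∨ (x2 ∧ x2)) ∨ x0))
  [6] (((¬x1 ∧ (x0 ∨ x1)) ∧ x2) ∧ F) ∧ ((x2 ∧ x1) ∧ ((¬x1 ∨ (x2 ∧ x2)) ∨ x0))
  [7] F ∧ ((x2 ∧ x1) ∧ ((¬x1 ∨ (x2 ∧ x2)) ∨ x0))
  [8] F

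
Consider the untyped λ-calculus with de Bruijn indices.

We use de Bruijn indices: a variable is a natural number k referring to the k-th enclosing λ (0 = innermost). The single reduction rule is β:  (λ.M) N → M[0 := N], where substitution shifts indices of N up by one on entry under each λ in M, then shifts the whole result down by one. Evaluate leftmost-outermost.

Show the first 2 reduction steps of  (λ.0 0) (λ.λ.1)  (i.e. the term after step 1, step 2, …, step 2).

  start: (λ.0 0) (λ.λ.1)
  [1] (λ.λ.1) (λ.λ.1)
  [2] λ.λ.λ.1

Answer: after 2 steps: λ.λ.λ.1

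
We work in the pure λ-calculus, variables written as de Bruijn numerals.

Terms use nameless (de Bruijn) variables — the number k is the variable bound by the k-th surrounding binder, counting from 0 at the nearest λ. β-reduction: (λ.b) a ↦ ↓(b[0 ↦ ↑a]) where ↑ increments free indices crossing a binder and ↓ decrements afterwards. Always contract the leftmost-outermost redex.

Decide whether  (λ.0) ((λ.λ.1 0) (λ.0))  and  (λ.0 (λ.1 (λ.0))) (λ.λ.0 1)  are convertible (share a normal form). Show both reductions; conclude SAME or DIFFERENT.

Answer: DIFFERENT — A ⇓ λ.0, B ⇓ λ.0 (λ.λ.0 (λ.0))

Working:
Term A:
  start: (λ.0) ((λ.λ.1 0) (λ.0))
  →1  (λ.λ.1 0) (λ.0)
  →2  λ.(λ.0) 0
  →3  λ.0

Term B:
  start: (λ.0 (λ.1 (λ.0))) (λ.λ.0 1)
  →1  (λ.λ.0 1) (λ.(λ.λ.0 1) (λ.0))
  →2  λ.0 (λ.(λ.λ.0 1) (λ.0))
  →3  λ.0 (λ.λ.0 (λ.0))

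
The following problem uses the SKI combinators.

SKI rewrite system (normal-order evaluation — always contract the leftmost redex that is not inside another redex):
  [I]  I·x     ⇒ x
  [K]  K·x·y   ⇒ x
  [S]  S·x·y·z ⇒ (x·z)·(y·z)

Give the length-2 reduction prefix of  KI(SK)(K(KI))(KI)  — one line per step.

  start: KI(SK)(K(KI))(KI)
  step 1: I(K(KI))(KI)
  step 2: K(KI)(KI)

Answer: after 2 steps: K(KI)(KI)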